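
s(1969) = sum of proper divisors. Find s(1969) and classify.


Proper divisors: 1, 11, 179
Sum = 1 + 11 + 179 = 191
191 < 1969 → deficient

s(1969) = 191 (deficient)


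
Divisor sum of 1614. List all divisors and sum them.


Divisors of 1614: 1, 2, 3, 6, 269, 538, 807, 1614
Sum = 1 + 2 + 3 + 6 + 269 + 538 + 807 + 1614 = 3240

σ(1614) = 3240


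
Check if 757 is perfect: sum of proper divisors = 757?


Proper divisors of 757: 1
Sum = 1 = 1

No, 757 is not perfect (1 ≠ 757)


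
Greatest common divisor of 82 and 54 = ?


82 = 1 * 54 + 28
54 = 1 * 28 + 26
28 = 1 * 26 + 2
26 = 13 * 2 + 0
GCD = 2


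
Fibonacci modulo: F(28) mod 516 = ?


F(k) mod 516 for k=1..28:
1, 1, 2, 3, 5, 8, 13, 21, 34, 55, 89, 144, 233, 377, 94, 471, 49, 4, 53, 57, 110, 167, 277, 444, 205, 133, 338, 471
F(28) mod 516 = 471


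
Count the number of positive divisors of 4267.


4267 = 17^1 × 251^1
d(4267) = (1+1) × (1+1) = 4

4 divisors


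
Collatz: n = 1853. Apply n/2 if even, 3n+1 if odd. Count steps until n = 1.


1853 → 5560 → 2780 → 1390 → 695 → 2086 → 1043 → 3130 → 1565 → 4696 → 2348 → 1174 → 587 → 1762 → 881 → 2644 → 1322 → 661 → 1984 → 992 → 496 → 248 → 124 → 62 → 31 → 94 → 47 → 142 → 71 → 214 → 107 → 322 → 161 → 484 → 242 → 121 → 364 → 182 → 91 → 274 → 137 → 412 → 206 → 103 → 310 → 155 → 466 → 233 → 700 → 350 → 175 → 526 → 263 → 790 → 395 → 1186 → 593 → 1780 → 890 → 445 → 1336 → 668 → 334 → 167 → 502 → 251 → 754 → 377 → 1132 → 566 → 283 → 850 → 425 → 1276 → 638 → 319 → 958 → 479 → 1438 → 719 → 2158 → 1079 → 3238 → 1619 → 4858 → 2429 → 7288 → 3644 → 1822 → 911 → 2734 → 1367 → 4102 → 2051 → 6154 → 3077 → 9232 → 4616 → 2308 → 1154 → 577 → 1732 → 866 → 433 → 1300 → 650 → 325 → 976 → 488 → 244 → 122 → 61 → 184 → 92 → 46 → 23 → 70 → 35 → 106 → 53 → 160 → 80 → 40 → 20 → 10 → 5 → 16 → 8 → 4 → 2 → 1
Total steps = 130

130 steps


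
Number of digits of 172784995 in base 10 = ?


172784995 has 9 digits in base 10
floor(log10(172784995)) + 1 = floor(8.2375) + 1 = 9

9 digits (base 10)


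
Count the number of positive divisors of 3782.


3782 = 2^1 × 31^1 × 61^1
d(3782) = (1+1) × (1+1) × (1+1) = 8

8 divisors


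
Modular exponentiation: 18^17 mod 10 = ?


18^1 mod 10 = 8
18^2 mod 10 = 4
18^3 mod 10 = 2
18^4 mod 10 = 6
18^5 mod 10 = 8
18^6 mod 10 = 4
18^7 mod 10 = 2
18^8 mod 10 = 6
18^9 mod 10 = 8
18^10 mod 10 = 4
18^11 mod 10 = 2
18^12 mod 10 = 6
18^13 mod 10 = 8
18^14 mod 10 = 4
18^15 mod 10 = 2
18^16 mod 10 = 6
18^17 mod 10 = 8


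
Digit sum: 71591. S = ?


7 + 1 + 5 + 9 + 1 = 23


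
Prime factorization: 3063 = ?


3063 / 3 = 1021
1021 / 1021 = 1
3063 = 3 × 1021


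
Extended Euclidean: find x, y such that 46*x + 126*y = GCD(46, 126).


Tabular extended Euclidean (each row: r = 46*s + 126*t):
r=46, s=1, t=0
r=126, s=0, t=1
q=0: r=46, s=1, t=0   [46*(1) + 126*(0) = 46]
q=2: r=34, s=-2, t=1   [46*(-2) + 126*(1) = 34]
q=1: r=12, s=3, t=-1   [46*(3) + 126*(-1) = 12]
q=2: r=10, s=-8, t=3   [46*(-8) + 126*(3) = 10]
q=1: r=2, s=11, t=-4   [46*(11) + 126*(-4) = 2]
q=5: r=0, s=-63, t=23   [46*(-63) + 126*(23) = 0]
GCD = 2; from the row with r=2: x=11, y=-4
Check: 46*(11) + 126*(-4) = 506 - 504 = 2

GCD = 2, x = 11, y = -4


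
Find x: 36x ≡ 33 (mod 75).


GCD(36, 75) = 3 divides 33
Divide: 12x ≡ 11 (mod 25)
x ≡ 3 (mod 25)


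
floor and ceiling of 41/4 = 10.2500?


41/4 = 10.2500
floor = 10
ceil = 11

floor = 10, ceil = 11


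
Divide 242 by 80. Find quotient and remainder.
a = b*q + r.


242 = 80 * 3 + 2
Check: 240 + 2 = 242

q = 3, r = 2


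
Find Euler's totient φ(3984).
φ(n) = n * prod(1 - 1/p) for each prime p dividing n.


3984 = 2^4 × 3 × 83
Prime factors: 2, 3, 83
φ(3984) = 3984 × (1-1/2) × (1-1/3) × (1-1/83)
= 3984 × 1/2 × 2/3 × 82/83 = 1312

φ(3984) = 1312


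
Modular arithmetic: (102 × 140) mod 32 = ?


102 × 140 = 14280
14280 mod 32 = 8


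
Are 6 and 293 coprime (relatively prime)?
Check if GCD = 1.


Euclidean algorithm:
293 = 48 * 6 + 5
6 = 1 * 5 + 1
5 = 5 * 1 + 0
GCD(6, 293) = 1

Yes, coprime (GCD = 1)


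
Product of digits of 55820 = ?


5 × 5 × 8 × 2 × 0 = 0


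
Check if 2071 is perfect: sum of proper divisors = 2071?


Proper divisors of 2071: 1, 19, 109
Sum = 1 + 19 + 109 = 129

No, 2071 is not perfect (129 ≠ 2071)


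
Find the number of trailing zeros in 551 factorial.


floor(551/5) = 110
floor(551/25) = 22
floor(551/125) = 4
Total = 136

136 trailing zeros


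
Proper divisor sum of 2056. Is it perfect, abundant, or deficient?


Proper divisors: 1, 2, 4, 8, 257, 514, 1028
Sum = 1 + 2 + 4 + 8 + 257 + 514 + 1028 = 1814
1814 < 2056 → deficient

s(2056) = 1814 (deficient)


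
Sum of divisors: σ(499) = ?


Divisors of 499: 1, 499
Sum = 1 + 499 = 500

σ(499) = 500


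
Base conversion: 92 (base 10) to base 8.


92 (base 10) = 92 (decimal)
92 (decimal) = 134 (base 8)


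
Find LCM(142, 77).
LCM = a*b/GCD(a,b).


GCD(142, 77) = 1
LCM = 142*77/1 = 10934/1 = 10934

LCM = 10934


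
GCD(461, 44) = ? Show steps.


461 = 10 * 44 + 21
44 = 2 * 21 + 2
21 = 10 * 2 + 1
2 = 2 * 1 + 0
GCD = 1


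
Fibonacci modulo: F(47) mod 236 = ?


F(k) mod 236 for k=1..47:
1, 1, 2, 3, 5, 8, 13, 21, 34, 55, 89, 144, 233, 141, 138, 43, 181, 224, 169, 157, 90, 11, 101, 112, 213, 89, 66, 155, 221, 140, 125, 29, 154, 183, 101, 48, 149, 197, 110, 71, 181, 16, 197, 213, 174, 151, 89
F(47) mod 236 = 89


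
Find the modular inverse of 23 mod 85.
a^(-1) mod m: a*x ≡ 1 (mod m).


Use the extended Euclidean algorithm on (85, 23); each row r = 85*s + 23*t:
r=85, s=1, t=0
r=23, s=0, t=1
q=3: r=16, s=1, t=-3   [85*(1) + 23*(-3) = 16]
q=1: r=7, s=-1, t=4   [85*(-1) + 23*(4) = 7]
q=2: r=2, s=3, t=-11   [85*(3) + 23*(-11) = 2]
q=3: r=1, s=-10, t=37   [85*(-10) + 23*(37) = 1]
q=2: r=0, s=23, t=-85   [85*(23) + 23*(-85) = 0]
GCD = 1 with t = 37, so 23*(37) ≡ 1 (mod 85)
Inverse = 37 mod 85 = 37
Check: 23 * 37 = 851 ≡ 1 (mod 85)

23^(-1) ≡ 37 (mod 85)


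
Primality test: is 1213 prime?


Check divisors up to sqrt(1213) = 34.8281
No divisors found.
1213 is prime.

Yes, 1213 is prime


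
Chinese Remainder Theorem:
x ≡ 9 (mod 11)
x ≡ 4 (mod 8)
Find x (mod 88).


M = 11*8 = 88
M1 = M/11 = 8, M2 = M/8 = 11
M1^(-1) mod 11 = 7, M2^(-1) mod 8 = 3
x = 9*8*7 + 4*11*3 = 636
636 mod 88 = 20
Check: 20 mod 11 = 9 ✓, 20 mod 8 = 4 ✓

x ≡ 20 (mod 88)


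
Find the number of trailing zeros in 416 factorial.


floor(416/5) = 83
floor(416/25) = 16
floor(416/125) = 3
Total = 102

102 trailing zeros


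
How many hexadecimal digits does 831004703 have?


831004703 in base 16 = 3188201F
Number of digits = 8

8 digits (base 16)


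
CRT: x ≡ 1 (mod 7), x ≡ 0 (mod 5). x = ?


M = 7*5 = 35
M1 = M/7 = 5, M2 = M/5 = 7
M1^(-1) mod 7 = 3, M2^(-1) mod 5 = 3
x = 1*5*3 + 0*7*3 = 15
15 mod 35 = 15
Check: 15 mod 7 = 1 ✓, 15 mod 5 = 0 ✓

x ≡ 15 (mod 35)


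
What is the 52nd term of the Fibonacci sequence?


Sequence: 1, 1, 2, 3, 5, 8, 13, 21, 34, 55, 89, 144, 233, 377, 610, 987, 1597, 2584, 4181, 6765, 10946, 17711, 28657, 46368, 75025, 121393, 196418, 317811, 514229, 832040, 1346269, 2178309, 3524578, 5702887, 9227465, 14930352, 24157817, 39088169, 63245986, 102334155, 165580141, 267914296, 433494437, 701408733, 1134903170, 1836311903, 2971215073, 4807526976, 7778742049, 12586269025, 20365011074, 32951280099
F(52) = 32951280099


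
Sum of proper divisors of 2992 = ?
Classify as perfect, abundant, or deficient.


Proper divisors: 1, 2, 4, 8, 11, 16, 17, 22, 34, 44, 68, 88, 136, 176, 187, 272, 374, 748, 1496
Sum = 1 + 2 + 4 + 8 + 11 + 16 + 17 + 22 + 34 + 44 + 68 + 88 + 136 + 176 + 187 + 272 + 374 + 748 + 1496 = 3704
3704 > 2992 → abundant

s(2992) = 3704 (abundant)


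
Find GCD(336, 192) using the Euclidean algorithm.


336 = 1 * 192 + 144
192 = 1 * 144 + 48
144 = 3 * 48 + 0
GCD = 48


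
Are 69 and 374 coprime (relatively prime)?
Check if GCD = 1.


Euclidean algorithm:
374 = 5 * 69 + 29
69 = 2 * 29 + 11
29 = 2 * 11 + 7
11 = 1 * 7 + 4
7 = 1 * 4 + 3
4 = 1 * 3 + 1
3 = 3 * 1 + 0
GCD(69, 374) = 1

Yes, coprime (GCD = 1)


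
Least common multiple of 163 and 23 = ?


GCD(163, 23) = 1
LCM = 163*23/1 = 3749/1 = 3749

LCM = 3749


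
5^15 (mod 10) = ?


5^1 mod 10 = 5
5^2 mod 10 = 5
5^3 mod 10 = 5
5^4 mod 10 = 5
5^5 mod 10 = 5
5^6 mod 10 = 5
5^7 mod 10 = 5
5^8 mod 10 = 5
5^9 mod 10 = 5
5^10 mod 10 = 5
5^11 mod 10 = 5
5^12 mod 10 = 5
5^13 mod 10 = 5
5^14 mod 10 = 5
5^15 mod 10 = 5


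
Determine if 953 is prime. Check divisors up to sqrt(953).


Check divisors up to sqrt(953) = 30.8707
No divisors found.
953 is prime.

Yes, 953 is prime


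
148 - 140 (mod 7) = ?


148 - 140 = 8
8 mod 7 = 1


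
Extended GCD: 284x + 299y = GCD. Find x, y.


Tabular extended Euclidean (each row: r = 284*s + 299*t):
r=284, s=1, t=0
r=299, s=0, t=1
q=0: r=284, s=1, t=0   [284*(1) + 299*(0) = 284]
q=1: r=15, s=-1, t=1   [284*(-1) + 299*(1) = 15]
q=18: r=14, s=19, t=-18   [284*(19) + 299*(-18) = 14]
q=1: r=1, s=-20, t=19   [284*(-20) + 299*(19) = 1]
q=14: r=0, s=299, t=-284   [284*(299) + 299*(-284) = 0]
GCD = 1; from the row with r=1: x=-20, y=19
Check: 284*(-20) + 299*(19) = -5680 + 5681 = 1

GCD = 1, x = -20, y = 19


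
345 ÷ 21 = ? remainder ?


345 = 21 * 16 + 9
Check: 336 + 9 = 345

q = 16, r = 9


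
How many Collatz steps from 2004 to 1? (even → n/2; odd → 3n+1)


2004 → 1002 → 501 → 1504 → 752 → 376 → 188 → 94 → 47 → 142 → 71 → 214 → 107 → 322 → 161 → 484 → 242 → 121 → 364 → 182 → 91 → 274 → 137 → 412 → 206 → 103 → 310 → 155 → 466 → 233 → 700 → 350 → 175 → 526 → 263 → 790 → 395 → 1186 → 593 → 1780 → 890 → 445 → 1336 → 668 → 334 → 167 → 502 → 251 → 754 → 377 → 1132 → 566 → 283 → 850 → 425 → 1276 → 638 → 319 → 958 → 479 → 1438 → 719 → 2158 → 1079 → 3238 → 1619 → 4858 → 2429 → 7288 → 3644 → 1822 → 911 → 2734 → 1367 → 4102 → 2051 → 6154 → 3077 → 9232 → 4616 → 2308 → 1154 → 577 → 1732 → 866 → 433 → 1300 → 650 → 325 → 976 → 488 → 244 → 122 → 61 → 184 → 92 → 46 → 23 → 70 → 35 → 106 → 53 → 160 → 80 → 40 → 20 → 10 → 5 → 16 → 8 → 4 → 2 → 1
Total steps = 112

112 steps


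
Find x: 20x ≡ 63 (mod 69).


GCD(20, 69) = 1, unique solution
a^(-1) mod 69 = 38
x = 38 * 63 mod 69 = 48

x ≡ 48 (mod 69)


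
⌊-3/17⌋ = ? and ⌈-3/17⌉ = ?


-3/17 = -0.1765
floor = -1
ceil = 0

floor = -1, ceil = 0


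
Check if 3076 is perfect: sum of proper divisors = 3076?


Proper divisors of 3076: 1, 2, 4, 769, 1538
Sum = 1 + 2 + 4 + 769 + 1538 = 2314

No, 3076 is not perfect (2314 ≠ 3076)


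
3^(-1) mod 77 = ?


Use the extended Euclidean algorithm on (77, 3); each row r = 77*s + 3*t:
r=77, s=1, t=0
r=3, s=0, t=1
q=25: r=2, s=1, t=-25   [77*(1) + 3*(-25) = 2]
q=1: r=1, s=-1, t=26   [77*(-1) + 3*(26) = 1]
q=2: r=0, s=3, t=-77   [77*(3) + 3*(-77) = 0]
GCD = 1 with t = 26, so 3*(26) ≡ 1 (mod 77)
Inverse = 26 mod 77 = 26
Check: 3 * 26 = 78 ≡ 1 (mod 77)

3^(-1) ≡ 26 (mod 77)


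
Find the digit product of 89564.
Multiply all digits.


8 × 9 × 5 × 6 × 4 = 8640


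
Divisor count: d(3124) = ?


3124 = 2^2 × 11^1 × 71^1
d(3124) = (2+1) × (1+1) × (1+1) = 12

12 divisors


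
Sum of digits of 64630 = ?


6 + 4 + 6 + 3 + 0 = 19


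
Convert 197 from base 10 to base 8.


197 (base 10) = 197 (decimal)
197 (decimal) = 305 (base 8)


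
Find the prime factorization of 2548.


2548 / 2 = 1274
1274 / 2 = 637
637 / 7 = 91
91 / 7 = 13
13 / 13 = 1
2548 = 2^2 × 7^2 × 13


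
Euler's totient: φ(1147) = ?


1147 = 31 × 37
Prime factors: 31, 37
φ(1147) = 1147 × (1-1/31) × (1-1/37)
= 1147 × 30/31 × 36/37 = 1080

φ(1147) = 1080


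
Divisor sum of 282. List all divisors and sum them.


Divisors of 282: 1, 2, 3, 6, 47, 94, 141, 282
Sum = 1 + 2 + 3 + 6 + 47 + 94 + 141 + 282 = 576

σ(282) = 576


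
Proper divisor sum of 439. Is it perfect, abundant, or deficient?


Proper divisors: 1
Sum = 1 = 1
1 < 439 → deficient

s(439) = 1 (deficient)


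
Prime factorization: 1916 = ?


1916 / 2 = 958
958 / 2 = 479
479 / 479 = 1
1916 = 2^2 × 479


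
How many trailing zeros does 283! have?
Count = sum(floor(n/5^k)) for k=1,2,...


floor(283/5) = 56
floor(283/25) = 11
floor(283/125) = 2
Total = 69

69 trailing zeros


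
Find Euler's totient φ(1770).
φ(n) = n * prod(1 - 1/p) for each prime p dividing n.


1770 = 2 × 3 × 5 × 59
Prime factors: 2, 3, 5, 59
φ(1770) = 1770 × (1-1/2) × (1-1/3) × (1-1/5) × (1-1/59)
= 1770 × 1/2 × 2/3 × 4/5 × 58/59 = 464

φ(1770) = 464


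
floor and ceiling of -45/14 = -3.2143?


-45/14 = -3.2143
floor = -4
ceil = -3

floor = -4, ceil = -3


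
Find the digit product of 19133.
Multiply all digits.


1 × 9 × 1 × 3 × 3 = 81


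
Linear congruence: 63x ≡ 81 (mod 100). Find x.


GCD(63, 100) = 1, unique solution
a^(-1) mod 100 = 27
x = 27 * 81 mod 100 = 87

x ≡ 87 (mod 100)


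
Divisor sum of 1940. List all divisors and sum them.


Divisors of 1940: 1, 2, 4, 5, 10, 20, 97, 194, 388, 485, 970, 1940
Sum = 1 + 2 + 4 + 5 + 10 + 20 + 97 + 194 + 388 + 485 + 970 + 1940 = 4116

σ(1940) = 4116


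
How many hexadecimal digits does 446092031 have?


446092031 in base 16 = 1A96D2FF
Number of digits = 8

8 digits (base 16)


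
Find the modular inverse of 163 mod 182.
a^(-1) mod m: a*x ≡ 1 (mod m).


Use the extended Euclidean algorithm on (182, 163); each row r = 182*s + 163*t:
r=182, s=1, t=0
r=163, s=0, t=1
q=1: r=19, s=1, t=-1   [182*(1) + 163*(-1) = 19]
q=8: r=11, s=-8, t=9   [182*(-8) + 163*(9) = 11]
q=1: r=8, s=9, t=-10   [182*(9) + 163*(-10) = 8]
q=1: r=3, s=-17, t=19   [182*(-17) + 163*(19) = 3]
q=2: r=2, s=43, t=-48   [182*(43) + 163*(-48) = 2]
q=1: r=1, s=-60, t=67   [182*(-60) + 163*(67) = 1]
q=2: r=0, s=163, t=-182   [182*(163) + 163*(-182) = 0]
GCD = 1 with t = 67, so 163*(67) ≡ 1 (mod 182)
Inverse = 67 mod 182 = 67
Check: 163 * 67 = 10921 ≡ 1 (mod 182)

163^(-1) ≡ 67 (mod 182)


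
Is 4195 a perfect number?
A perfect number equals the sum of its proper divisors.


Proper divisors of 4195: 1, 5, 839
Sum = 1 + 5 + 839 = 845

No, 4195 is not perfect (845 ≠ 4195)


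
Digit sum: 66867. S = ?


6 + 6 + 8 + 6 + 7 = 33


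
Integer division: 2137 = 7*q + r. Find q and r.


2137 = 7 * 305 + 2
Check: 2135 + 2 = 2137

q = 305, r = 2


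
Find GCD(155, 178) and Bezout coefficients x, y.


Tabular extended Euclidean (each row: r = 155*s + 178*t):
r=155, s=1, t=0
r=178, s=0, t=1
q=0: r=155, s=1, t=0   [155*(1) + 178*(0) = 155]
q=1: r=23, s=-1, t=1   [155*(-1) + 178*(1) = 23]
q=6: r=17, s=7, t=-6   [155*(7) + 178*(-6) = 17]
q=1: r=6, s=-8, t=7   [155*(-8) + 178*(7) = 6]
q=2: r=5, s=23, t=-20   [155*(23) + 178*(-20) = 5]
q=1: r=1, s=-31, t=27   [155*(-31) + 178*(27) = 1]
q=5: r=0, s=178, t=-155   [155*(178) + 178*(-155) = 0]
GCD = 1; from the row with r=1: x=-31, y=27
Check: 155*(-31) + 178*(27) = -4805 + 4806 = 1

GCD = 1, x = -31, y = 27


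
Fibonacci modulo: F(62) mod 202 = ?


F(k) mod 202 for k=1..62:
1, 1, 2, 3, 5, 8, 13, 21, 34, 55, 89, 144, 31, 175, 4, 179, 183, 160, 141, 99, 38, 137, 175, 110, 83, 193, 74, 65, 139, 2, 141, 143, 82, 23, 105, 128, 31, 159, 190, 147, 135, 80, 13, 93, 106, 199, 103, 100, 1, 101, 102, 1, 103, 104, 5, 109, 114, 21, 135, 156, 89, 43
F(62) mod 202 = 43


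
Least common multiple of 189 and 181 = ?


GCD(189, 181) = 1
LCM = 189*181/1 = 34209/1 = 34209

LCM = 34209


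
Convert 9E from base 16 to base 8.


9E (base 16) = 158 (decimal)
158 (decimal) = 236 (base 8)


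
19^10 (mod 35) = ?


19^1 mod 35 = 19
19^2 mod 35 = 11
19^3 mod 35 = 34
19^4 mod 35 = 16
19^5 mod 35 = 24
19^6 mod 35 = 1
19^7 mod 35 = 19
19^8 mod 35 = 11
19^9 mod 35 = 34
19^10 mod 35 = 16


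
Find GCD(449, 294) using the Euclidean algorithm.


449 = 1 * 294 + 155
294 = 1 * 155 + 139
155 = 1 * 139 + 16
139 = 8 * 16 + 11
16 = 1 * 11 + 5
11 = 2 * 5 + 1
5 = 5 * 1 + 0
GCD = 1


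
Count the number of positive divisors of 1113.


1113 = 3^1 × 7^1 × 53^1
d(1113) = (1+1) × (1+1) × (1+1) = 8

8 divisors


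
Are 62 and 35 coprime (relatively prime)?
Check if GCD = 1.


Euclidean algorithm:
62 = 1 * 35 + 27
35 = 1 * 27 + 8
27 = 3 * 8 + 3
8 = 2 * 3 + 2
3 = 1 * 2 + 1
2 = 2 * 1 + 0
GCD(62, 35) = 1

Yes, coprime (GCD = 1)


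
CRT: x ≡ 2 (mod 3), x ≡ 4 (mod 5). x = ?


M = 3*5 = 15
M1 = M/3 = 5, M2 = M/5 = 3
M1^(-1) mod 3 = 2, M2^(-1) mod 5 = 2
x = 2*5*2 + 4*3*2 = 44
44 mod 15 = 14
Check: 14 mod 3 = 2 ✓, 14 mod 5 = 4 ✓

x ≡ 14 (mod 15)


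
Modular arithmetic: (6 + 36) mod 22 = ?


6 + 36 = 42
42 mod 22 = 20


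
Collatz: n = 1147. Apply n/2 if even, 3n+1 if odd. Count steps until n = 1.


1147 → 3442 → 1721 → 5164 → 2582 → 1291 → 3874 → 1937 → 5812 → 2906 → 1453 → 4360 → 2180 → 1090 → 545 → 1636 → 818 → 409 → 1228 → 614 → 307 → 922 → 461 → 1384 → 692 → 346 → 173 → 520 → 260 → 130 → 65 → 196 → 98 → 49 → 148 → 74 → 37 → 112 → 56 → 28 → 14 → 7 → 22 → 11 → 34 → 17 → 52 → 26 → 13 → 40 → 20 → 10 → 5 → 16 → 8 → 4 → 2 → 1
Total steps = 57

57 steps


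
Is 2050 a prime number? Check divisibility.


2050 / 2 = 1025 (exact division)
2050 is NOT prime.

No, 2050 is not prime


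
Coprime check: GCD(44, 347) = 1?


Euclidean algorithm:
347 = 7 * 44 + 39
44 = 1 * 39 + 5
39 = 7 * 5 + 4
5 = 1 * 4 + 1
4 = 4 * 1 + 0
GCD(44, 347) = 1

Yes, coprime (GCD = 1)


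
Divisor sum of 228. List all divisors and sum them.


Divisors of 228: 1, 2, 3, 4, 6, 12, 19, 38, 57, 76, 114, 228
Sum = 1 + 2 + 3 + 4 + 6 + 12 + 19 + 38 + 57 + 76 + 114 + 228 = 560

σ(228) = 560


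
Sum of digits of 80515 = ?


8 + 0 + 5 + 1 + 5 = 19


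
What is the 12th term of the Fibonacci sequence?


Sequence: 1, 1, 2, 3, 5, 8, 13, 21, 34, 55, 89, 144
F(12) = 144


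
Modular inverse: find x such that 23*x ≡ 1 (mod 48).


Use the extended Euclidean algorithm on (48, 23); each row r = 48*s + 23*t:
r=48, s=1, t=0
r=23, s=0, t=1
q=2: r=2, s=1, t=-2   [48*(1) + 23*(-2) = 2]
q=11: r=1, s=-11, t=23   [48*(-11) + 23*(23) = 1]
q=2: r=0, s=23, t=-48   [48*(23) + 23*(-48) = 0]
GCD = 1 with t = 23, so 23*(23) ≡ 1 (mod 48)
Inverse = 23 mod 48 = 23
Check: 23 * 23 = 529 ≡ 1 (mod 48)

23^(-1) ≡ 23 (mod 48)


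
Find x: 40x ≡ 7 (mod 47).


GCD(40, 47) = 1, unique solution
a^(-1) mod 47 = 20
x = 20 * 7 mod 47 = 46

x ≡ 46 (mod 47)


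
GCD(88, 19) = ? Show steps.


88 = 4 * 19 + 12
19 = 1 * 12 + 7
12 = 1 * 7 + 5
7 = 1 * 5 + 2
5 = 2 * 2 + 1
2 = 2 * 1 + 0
GCD = 1


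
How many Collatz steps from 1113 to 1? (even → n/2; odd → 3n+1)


1113 → 3340 → 1670 → 835 → 2506 → 1253 → 3760 → 1880 → 940 → 470 → 235 → 706 → 353 → 1060 → 530 → 265 → 796 → 398 → 199 → 598 → 299 → 898 → 449 → 1348 → 674 → 337 → 1012 → 506 → 253 → 760 → 380 → 190 → 95 → 286 → 143 → 430 → 215 → 646 → 323 → 970 → 485 → 1456 → 728 → 364 → 182 → 91 → 274 → 137 → 412 → 206 → 103 → 310 → 155 → 466 → 233 → 700 → 350 → 175 → 526 → 263 → 790 → 395 → 1186 → 593 → 1780 → 890 → 445 → 1336 → 668 → 334 → 167 → 502 → 251 → 754 → 377 → 1132 → 566 → 283 → 850 → 425 → 1276 → 638 → 319 → 958 → 479 → 1438 → 719 → 2158 → 1079 → 3238 → 1619 → 4858 → 2429 → 7288 → 3644 → 1822 → 911 → 2734 → 1367 → 4102 → 2051 → 6154 → 3077 → 9232 → 4616 → 2308 → 1154 → 577 → 1732 → 866 → 433 → 1300 → 650 → 325 → 976 → 488 → 244 → 122 → 61 → 184 → 92 → 46 → 23 → 70 → 35 → 106 → 53 → 160 → 80 → 40 → 20 → 10 → 5 → 16 → 8 → 4 → 2 → 1
Total steps = 137

137 steps


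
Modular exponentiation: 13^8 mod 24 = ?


13^1 mod 24 = 13
13^2 mod 24 = 1
13^3 mod 24 = 13
13^4 mod 24 = 1
13^5 mod 24 = 13
13^6 mod 24 = 1
13^7 mod 24 = 13
13^8 mod 24 = 1


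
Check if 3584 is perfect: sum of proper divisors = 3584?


Proper divisors of 3584: 1, 2, 4, 7, 8, 14, 16, 28, 32, 56, 64, 112, 128, 224, 256, 448, 512, 896, 1792
Sum = 1 + 2 + 4 + 7 + 8 + 14 + 16 + 28 + 32 + 56 + 64 + 112 + 128 + 224 + 256 + 448 + 512 + 896 + 1792 = 4600

No, 3584 is not perfect (4600 ≠ 3584)


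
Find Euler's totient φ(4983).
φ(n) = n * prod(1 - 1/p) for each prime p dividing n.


4983 = 3 × 11 × 151
Prime factors: 3, 11, 151
φ(4983) = 4983 × (1-1/3) × (1-1/11) × (1-1/151)
= 4983 × 2/3 × 10/11 × 150/151 = 3000

φ(4983) = 3000


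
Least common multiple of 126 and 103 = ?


GCD(126, 103) = 1
LCM = 126*103/1 = 12978/1 = 12978

LCM = 12978


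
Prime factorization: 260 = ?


260 / 2 = 130
130 / 2 = 65
65 / 5 = 13
13 / 13 = 1
260 = 2^2 × 5 × 13


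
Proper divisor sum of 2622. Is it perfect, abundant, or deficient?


Proper divisors: 1, 2, 3, 6, 19, 23, 38, 46, 57, 69, 114, 138, 437, 874, 1311
Sum = 1 + 2 + 3 + 6 + 19 + 23 + 38 + 46 + 57 + 69 + 114 + 138 + 437 + 874 + 1311 = 3138
3138 > 2622 → abundant

s(2622) = 3138 (abundant)


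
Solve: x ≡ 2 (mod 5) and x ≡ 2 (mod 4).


M = 5*4 = 20
M1 = M/5 = 4, M2 = M/4 = 5
M1^(-1) mod 5 = 4, M2^(-1) mod 4 = 1
x = 2*4*4 + 2*5*1 = 42
42 mod 20 = 2
Check: 2 mod 5 = 2 ✓, 2 mod 4 = 2 ✓

x ≡ 2 (mod 20)


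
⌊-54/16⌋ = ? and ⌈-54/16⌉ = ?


-54/16 = -3.3750
floor = -4
ceil = -3

floor = -4, ceil = -3


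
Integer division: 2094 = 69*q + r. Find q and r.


2094 = 69 * 30 + 24
Check: 2070 + 24 = 2094

q = 30, r = 24


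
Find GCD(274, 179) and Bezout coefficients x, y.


Tabular extended Euclidean (each row: r = 274*s + 179*t):
r=274, s=1, t=0
r=179, s=0, t=1
q=1: r=95, s=1, t=-1   [274*(1) + 179*(-1) = 95]
q=1: r=84, s=-1, t=2   [274*(-1) + 179*(2) = 84]
q=1: r=11, s=2, t=-3   [274*(2) + 179*(-3) = 11]
q=7: r=7, s=-15, t=23   [274*(-15) + 179*(23) = 7]
q=1: r=4, s=17, t=-26   [274*(17) + 179*(-26) = 4]
q=1: r=3, s=-32, t=49   [274*(-32) + 179*(49) = 3]
q=1: r=1, s=49, t=-75   [274*(49) + 179*(-75) = 1]
q=3: r=0, s=-179, t=274   [274*(-179) + 179*(274) = 0]
GCD = 1; from the row with r=1: x=49, y=-75
Check: 274*(49) + 179*(-75) = 13426 - 13425 = 1

GCD = 1, x = 49, y = -75


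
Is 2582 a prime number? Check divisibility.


2582 / 2 = 1291 (exact division)
2582 is NOT prime.

No, 2582 is not prime


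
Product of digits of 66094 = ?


6 × 6 × 0 × 9 × 4 = 0


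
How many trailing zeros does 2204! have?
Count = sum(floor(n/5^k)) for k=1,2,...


floor(2204/5) = 440
floor(2204/25) = 88
floor(2204/125) = 17
floor(2204/625) = 3
Total = 548

548 trailing zeros


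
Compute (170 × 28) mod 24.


170 × 28 = 4760
4760 mod 24 = 8


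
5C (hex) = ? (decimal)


5C (base 16) = 92 (decimal)
92 (decimal) = 92 (base 10)


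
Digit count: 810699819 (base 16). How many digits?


810699819 in base 16 = 30524C2B
Number of digits = 8

8 digits (base 16)


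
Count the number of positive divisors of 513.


513 = 3^3 × 19^1
d(513) = (3+1) × (1+1) = 8

8 divisors


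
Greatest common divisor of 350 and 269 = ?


350 = 1 * 269 + 81
269 = 3 * 81 + 26
81 = 3 * 26 + 3
26 = 8 * 3 + 2
3 = 1 * 2 + 1
2 = 2 * 1 + 0
GCD = 1


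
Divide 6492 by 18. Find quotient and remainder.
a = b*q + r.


6492 = 18 * 360 + 12
Check: 6480 + 12 = 6492

q = 360, r = 12


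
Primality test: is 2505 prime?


2505 / 3 = 835 (exact division)
2505 is NOT prime.

No, 2505 is not prime


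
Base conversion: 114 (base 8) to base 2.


114 (base 8) = 76 (decimal)
76 (decimal) = 1001100 (base 2)


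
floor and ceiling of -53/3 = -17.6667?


-53/3 = -17.6667
floor = -18
ceil = -17

floor = -18, ceil = -17


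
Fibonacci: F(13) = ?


Sequence: 1, 1, 2, 3, 5, 8, 13, 21, 34, 55, 89, 144, 233
F(13) = 233


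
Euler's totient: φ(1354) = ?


1354 = 2 × 677
Prime factors: 2, 677
φ(1354) = 1354 × (1-1/2) × (1-1/677)
= 1354 × 1/2 × 676/677 = 676

φ(1354) = 676


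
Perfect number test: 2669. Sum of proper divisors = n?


Proper divisors of 2669: 1, 17, 157
Sum = 1 + 17 + 157 = 175

No, 2669 is not perfect (175 ≠ 2669)


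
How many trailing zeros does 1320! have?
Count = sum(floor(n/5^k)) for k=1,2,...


floor(1320/5) = 264
floor(1320/25) = 52
floor(1320/125) = 10
floor(1320/625) = 2
Total = 328

328 trailing zeros


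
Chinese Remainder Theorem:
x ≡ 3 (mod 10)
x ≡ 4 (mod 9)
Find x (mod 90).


M = 10*9 = 90
M1 = M/10 = 9, M2 = M/9 = 10
M1^(-1) mod 10 = 9, M2^(-1) mod 9 = 1
x = 3*9*9 + 4*10*1 = 283
283 mod 90 = 13
Check: 13 mod 10 = 3 ✓, 13 mod 9 = 4 ✓

x ≡ 13 (mod 90)


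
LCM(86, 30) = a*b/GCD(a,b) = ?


GCD(86, 30) = 2
LCM = 86*30/2 = 2580/2 = 1290

LCM = 1290


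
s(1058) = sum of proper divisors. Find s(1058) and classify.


Proper divisors: 1, 2, 23, 46, 529
Sum = 1 + 2 + 23 + 46 + 529 = 601
601 < 1058 → deficient

s(1058) = 601 (deficient)


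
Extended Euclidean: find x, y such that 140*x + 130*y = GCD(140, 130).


Tabular extended Euclidean (each row: r = 140*s + 130*t):
r=140, s=1, t=0
r=130, s=0, t=1
q=1: r=10, s=1, t=-1   [140*(1) + 130*(-1) = 10]
q=13: r=0, s=-13, t=14   [140*(-13) + 130*(14) = 0]
GCD = 10; from the row with r=10: x=1, y=-1
Check: 140*(1) + 130*(-1) = 140 - 130 = 10

GCD = 10, x = 1, y = -1


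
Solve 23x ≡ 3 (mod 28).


GCD(23, 28) = 1, unique solution
a^(-1) mod 28 = 11
x = 11 * 3 mod 28 = 5

x ≡ 5 (mod 28)


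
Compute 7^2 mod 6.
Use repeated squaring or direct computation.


7^1 mod 6 = 1
7^2 mod 6 = 1


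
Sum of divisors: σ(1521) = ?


Divisors of 1521: 1, 3, 9, 13, 39, 117, 169, 507, 1521
Sum = 1 + 3 + 9 + 13 + 39 + 117 + 169 + 507 + 1521 = 2379

σ(1521) = 2379


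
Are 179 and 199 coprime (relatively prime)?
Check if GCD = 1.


Euclidean algorithm:
199 = 1 * 179 + 20
179 = 8 * 20 + 19
20 = 1 * 19 + 1
19 = 19 * 1 + 0
GCD(179, 199) = 1

Yes, coprime (GCD = 1)


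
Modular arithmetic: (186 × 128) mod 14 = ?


186 × 128 = 23808
23808 mod 14 = 8


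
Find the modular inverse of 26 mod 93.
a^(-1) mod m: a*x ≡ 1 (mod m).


Use the extended Euclidean algorithm on (93, 26); each row r = 93*s + 26*t:
r=93, s=1, t=0
r=26, s=0, t=1
q=3: r=15, s=1, t=-3   [93*(1) + 26*(-3) = 15]
q=1: r=11, s=-1, t=4   [93*(-1) + 26*(4) = 11]
q=1: r=4, s=2, t=-7   [93*(2) + 26*(-7) = 4]
q=2: r=3, s=-5, t=18   [93*(-5) + 26*(18) = 3]
q=1: r=1, s=7, t=-25   [93*(7) + 26*(-25) = 1]
q=3: r=0, s=-26, t=93   [93*(-26) + 26*(93) = 0]
GCD = 1 with t = -25, so 26*(-25) ≡ 1 (mod 93)
Inverse = -25 mod 93 = 68
Check: 26 * 68 = 1768 ≡ 1 (mod 93)

26^(-1) ≡ 68 (mod 93)


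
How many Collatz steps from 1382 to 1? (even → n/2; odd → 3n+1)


1382 → 691 → 2074 → 1037 → 3112 → 1556 → 778 → 389 → 1168 → 584 → 292 → 146 → 73 → 220 → 110 → 55 → 166 → 83 → 250 → 125 → 376 → 188 → 94 → 47 → 142 → 71 → 214 → 107 → 322 → 161 → 484 → 242 → 121 → 364 → 182 → 91 → 274 → 137 → 412 → 206 → 103 → 310 → 155 → 466 → 233 → 700 → 350 → 175 → 526 → 263 → 790 → 395 → 1186 → 593 → 1780 → 890 → 445 → 1336 → 668 → 334 → 167 → 502 → 251 → 754 → 377 → 1132 → 566 → 283 → 850 → 425 → 1276 → 638 → 319 → 958 → 479 → 1438 → 719 → 2158 → 1079 → 3238 → 1619 → 4858 → 2429 → 7288 → 3644 → 1822 → 911 → 2734 → 1367 → 4102 → 2051 → 6154 → 3077 → 9232 → 4616 → 2308 → 1154 → 577 → 1732 → 866 → 433 → 1300 → 650 → 325 → 976 → 488 → 244 → 122 → 61 → 184 → 92 → 46 → 23 → 70 → 35 → 106 → 53 → 160 → 80 → 40 → 20 → 10 → 5 → 16 → 8 → 4 → 2 → 1
Total steps = 127

127 steps


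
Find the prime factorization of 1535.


1535 / 5 = 307
307 / 307 = 1
1535 = 5 × 307


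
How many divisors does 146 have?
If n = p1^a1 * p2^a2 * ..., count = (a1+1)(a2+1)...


146 = 2^1 × 73^1
d(146) = (1+1) × (1+1) = 4

4 divisors


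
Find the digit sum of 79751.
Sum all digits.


7 + 9 + 7 + 5 + 1 = 29


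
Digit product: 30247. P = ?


3 × 0 × 2 × 4 × 7 = 0


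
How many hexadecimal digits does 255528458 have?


255528458 in base 16 = F3B0E0A
Number of digits = 7

7 digits (base 16)


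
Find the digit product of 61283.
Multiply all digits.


6 × 1 × 2 × 8 × 3 = 288


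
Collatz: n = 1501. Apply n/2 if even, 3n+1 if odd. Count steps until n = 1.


1501 → 4504 → 2252 → 1126 → 563 → 1690 → 845 → 2536 → 1268 → 634 → 317 → 952 → 476 → 238 → 119 → 358 → 179 → 538 → 269 → 808 → 404 → 202 → 101 → 304 → 152 → 76 → 38 → 19 → 58 → 29 → 88 → 44 → 22 → 11 → 34 → 17 → 52 → 26 → 13 → 40 → 20 → 10 → 5 → 16 → 8 → 4 → 2 → 1
Total steps = 47

47 steps


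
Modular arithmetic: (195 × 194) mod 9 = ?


195 × 194 = 37830
37830 mod 9 = 3


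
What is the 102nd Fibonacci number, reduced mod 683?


F(k) mod 683 for k=1..102:
1, 1, 2, 3, 5, 8, 13, 21, 34, 55, 89, 144, 233, 377, 610, 304, 231, 535, 83, 618, 18, 636, 654, 607, 578, 502, 397, 216, 613, 146, 76, 222, 298, 520, 135, 655, 107, 79, 186, 265, 451, 33, 484, 517, 318, 152, 470, 622, 409, 348, 74, 422, 496, 235, 48, 283, 331, 614, 262, 193, 455, 648, 420, 385, 122, 507, 629, 453, 399, 169, 568, 54, 622, 676, 615, 608, 540, 465, 322, 104, 426, 530, 273, 120, 393, 513, 223, 53, 276, 329, 605, 251, 173, 424, 597, 338, 252, 590, 159, 66, 225, 291
F(102) mod 683 = 291


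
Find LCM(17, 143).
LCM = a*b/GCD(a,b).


GCD(17, 143) = 1
LCM = 17*143/1 = 2431/1 = 2431

LCM = 2431


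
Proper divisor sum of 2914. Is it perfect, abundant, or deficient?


Proper divisors: 1, 2, 31, 47, 62, 94, 1457
Sum = 1 + 2 + 31 + 47 + 62 + 94 + 1457 = 1694
1694 < 2914 → deficient

s(2914) = 1694 (deficient)


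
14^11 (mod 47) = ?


14^1 mod 47 = 14
14^2 mod 47 = 8
14^3 mod 47 = 18
14^4 mod 47 = 17
14^5 mod 47 = 3
14^6 mod 47 = 42
14^7 mod 47 = 24
14^8 mod 47 = 7
14^9 mod 47 = 4
14^10 mod 47 = 9
14^11 mod 47 = 32


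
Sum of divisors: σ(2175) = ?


Divisors of 2175: 1, 3, 5, 15, 25, 29, 75, 87, 145, 435, 725, 2175
Sum = 1 + 3 + 5 + 15 + 25 + 29 + 75 + 87 + 145 + 435 + 725 + 2175 = 3720

σ(2175) = 3720


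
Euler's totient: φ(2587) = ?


2587 = 13 × 199
Prime factors: 13, 199
φ(2587) = 2587 × (1-1/13) × (1-1/199)
= 2587 × 12/13 × 198/199 = 2376

φ(2587) = 2376


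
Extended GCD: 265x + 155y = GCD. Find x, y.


Tabular extended Euclidean (each row: r = 265*s + 155*t):
r=265, s=1, t=0
r=155, s=0, t=1
q=1: r=110, s=1, t=-1   [265*(1) + 155*(-1) = 110]
q=1: r=45, s=-1, t=2   [265*(-1) + 155*(2) = 45]
q=2: r=20, s=3, t=-5   [265*(3) + 155*(-5) = 20]
q=2: r=5, s=-7, t=12   [265*(-7) + 155*(12) = 5]
q=4: r=0, s=31, t=-53   [265*(31) + 155*(-53) = 0]
GCD = 5; from the row with r=5: x=-7, y=12
Check: 265*(-7) + 155*(12) = -1855 + 1860 = 5

GCD = 5, x = -7, y = 12


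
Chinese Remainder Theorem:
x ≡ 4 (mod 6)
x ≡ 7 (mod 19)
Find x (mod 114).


M = 6*19 = 114
M1 = M/6 = 19, M2 = M/19 = 6
M1^(-1) mod 6 = 1, M2^(-1) mod 19 = 16
x = 4*19*1 + 7*6*16 = 748
748 mod 114 = 64
Check: 64 mod 6 = 4 ✓, 64 mod 19 = 7 ✓

x ≡ 64 (mod 114)


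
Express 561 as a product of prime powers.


561 / 3 = 187
187 / 11 = 17
17 / 17 = 1
561 = 3 × 11 × 17


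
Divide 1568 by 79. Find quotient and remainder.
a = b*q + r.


1568 = 79 * 19 + 67
Check: 1501 + 67 = 1568

q = 19, r = 67


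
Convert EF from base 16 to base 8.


EF (base 16) = 239 (decimal)
239 (decimal) = 357 (base 8)


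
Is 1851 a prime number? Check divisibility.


1851 / 3 = 617 (exact division)
1851 is NOT prime.

No, 1851 is not prime


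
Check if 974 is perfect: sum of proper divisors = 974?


Proper divisors of 974: 1, 2, 487
Sum = 1 + 2 + 487 = 490

No, 974 is not perfect (490 ≠ 974)


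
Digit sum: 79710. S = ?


7 + 9 + 7 + 1 + 0 = 24


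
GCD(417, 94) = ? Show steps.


417 = 4 * 94 + 41
94 = 2 * 41 + 12
41 = 3 * 12 + 5
12 = 2 * 5 + 2
5 = 2 * 2 + 1
2 = 2 * 1 + 0
GCD = 1


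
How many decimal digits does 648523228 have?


648523228 has 9 digits in base 10
floor(log10(648523228)) + 1 = floor(8.8119) + 1 = 9

9 digits (base 10)


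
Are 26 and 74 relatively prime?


Euclidean algorithm:
74 = 2 * 26 + 22
26 = 1 * 22 + 4
22 = 5 * 4 + 2
4 = 2 * 2 + 0
GCD(26, 74) = 2

No, not coprime (GCD = 2)


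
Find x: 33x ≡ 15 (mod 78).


GCD(33, 78) = 3 divides 15
Divide: 11x ≡ 5 (mod 26)
x ≡ 17 (mod 26)


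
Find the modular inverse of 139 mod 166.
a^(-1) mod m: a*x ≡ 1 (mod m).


Use the extended Euclidean algorithm on (166, 139); each row r = 166*s + 139*t:
r=166, s=1, t=0
r=139, s=0, t=1
q=1: r=27, s=1, t=-1   [166*(1) + 139*(-1) = 27]
q=5: r=4, s=-5, t=6   [166*(-5) + 139*(6) = 4]
q=6: r=3, s=31, t=-37   [166*(31) + 139*(-37) = 3]
q=1: r=1, s=-36, t=43   [166*(-36) + 139*(43) = 1]
q=3: r=0, s=139, t=-166   [166*(139) + 139*(-166) = 0]
GCD = 1 with t = 43, so 139*(43) ≡ 1 (mod 166)
Inverse = 43 mod 166 = 43
Check: 139 * 43 = 5977 ≡ 1 (mod 166)

139^(-1) ≡ 43 (mod 166)


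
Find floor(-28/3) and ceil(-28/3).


-28/3 = -9.3333
floor = -10
ceil = -9

floor = -10, ceil = -9


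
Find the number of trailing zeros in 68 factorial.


floor(68/5) = 13
floor(68/25) = 2
Total = 15

15 trailing zeros


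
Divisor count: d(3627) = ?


3627 = 3^2 × 13^1 × 31^1
d(3627) = (2+1) × (1+1) × (1+1) = 12

12 divisors


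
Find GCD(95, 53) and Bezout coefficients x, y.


Tabular extended Euclidean (each row: r = 95*s + 53*t):
r=95, s=1, t=0
r=53, s=0, t=1
q=1: r=42, s=1, t=-1   [95*(1) + 53*(-1) = 42]
q=1: r=11, s=-1, t=2   [95*(-1) + 53*(2) = 11]
q=3: r=9, s=4, t=-7   [95*(4) + 53*(-7) = 9]
q=1: r=2, s=-5, t=9   [95*(-5) + 53*(9) = 2]
q=4: r=1, s=24, t=-43   [95*(24) + 53*(-43) = 1]
q=2: r=0, s=-53, t=95   [95*(-53) + 53*(95) = 0]
GCD = 1; from the row with r=1: x=24, y=-43
Check: 95*(24) + 53*(-43) = 2280 - 2279 = 1

GCD = 1, x = 24, y = -43


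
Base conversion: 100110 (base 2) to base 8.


100110 (base 2) = 38 (decimal)
38 (decimal) = 46 (base 8)


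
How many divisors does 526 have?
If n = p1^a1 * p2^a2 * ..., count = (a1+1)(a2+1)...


526 = 2^1 × 263^1
d(526) = (1+1) × (1+1) = 4

4 divisors


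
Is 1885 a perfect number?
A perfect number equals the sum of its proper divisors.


Proper divisors of 1885: 1, 5, 13, 29, 65, 145, 377
Sum = 1 + 5 + 13 + 29 + 65 + 145 + 377 = 635

No, 1885 is not perfect (635 ≠ 1885)


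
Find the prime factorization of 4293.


4293 / 3 = 1431
1431 / 3 = 477
477 / 3 = 159
159 / 3 = 53
53 / 53 = 1
4293 = 3^4 × 53


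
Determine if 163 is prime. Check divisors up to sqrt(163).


Check divisors up to sqrt(163) = 12.7671
No divisors found.
163 is prime.

Yes, 163 is prime


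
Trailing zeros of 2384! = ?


floor(2384/5) = 476
floor(2384/25) = 95
floor(2384/125) = 19
floor(2384/625) = 3
Total = 593

593 trailing zeros


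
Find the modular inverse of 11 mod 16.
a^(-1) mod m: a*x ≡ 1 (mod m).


Use the extended Euclidean algorithm on (16, 11); each row r = 16*s + 11*t:
r=16, s=1, t=0
r=11, s=0, t=1
q=1: r=5, s=1, t=-1   [16*(1) + 11*(-1) = 5]
q=2: r=1, s=-2, t=3   [16*(-2) + 11*(3) = 1]
q=5: r=0, s=11, t=-16   [16*(11) + 11*(-16) = 0]
GCD = 1 with t = 3, so 11*(3) ≡ 1 (mod 16)
Inverse = 3 mod 16 = 3
Check: 11 * 3 = 33 ≡ 1 (mod 16)

11^(-1) ≡ 3 (mod 16)


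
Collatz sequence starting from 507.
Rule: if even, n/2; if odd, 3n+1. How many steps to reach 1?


507 → 1522 → 761 → 2284 → 1142 → 571 → 1714 → 857 → 2572 → 1286 → 643 → 1930 → 965 → 2896 → 1448 → 724 → 362 → 181 → 544 → 272 → 136 → 68 → 34 → 17 → 52 → 26 → 13 → 40 → 20 → 10 → 5 → 16 → 8 → 4 → 2 → 1
Total steps = 35

35 steps


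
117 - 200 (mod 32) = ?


117 - 200 = -83
-83 mod 32 = 13


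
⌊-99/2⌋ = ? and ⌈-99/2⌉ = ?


-99/2 = -49.5000
floor = -50
ceil = -49

floor = -50, ceil = -49


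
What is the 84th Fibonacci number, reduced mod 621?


F(k) mod 621 for k=1..84:
1, 1, 2, 3, 5, 8, 13, 21, 34, 55, 89, 144, 233, 377, 610, 366, 355, 100, 455, 555, 389, 323, 91, 414, 505, 298, 182, 480, 41, 521, 562, 462, 403, 244, 26, 270, 296, 566, 241, 186, 427, 613, 419, 411, 209, 620, 208, 207, 415, 1, 416, 417, 212, 8, 220, 228, 448, 55, 503, 558, 440, 377, 196, 573, 148, 100, 248, 348, 596, 323, 298, 0, 298, 298, 596, 273, 248, 521, 148, 48, 196, 244, 440, 63
F(84) mod 621 = 63


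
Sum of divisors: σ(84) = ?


Divisors of 84: 1, 2, 3, 4, 6, 7, 12, 14, 21, 28, 42, 84
Sum = 1 + 2 + 3 + 4 + 6 + 7 + 12 + 14 + 21 + 28 + 42 + 84 = 224

σ(84) = 224


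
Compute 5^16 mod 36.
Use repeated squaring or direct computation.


5^1 mod 36 = 5
5^2 mod 36 = 25
5^3 mod 36 = 17
5^4 mod 36 = 13
5^5 mod 36 = 29
5^6 mod 36 = 1
5^7 mod 36 = 5
5^8 mod 36 = 25
5^9 mod 36 = 17
5^10 mod 36 = 13
5^11 mod 36 = 29
5^12 mod 36 = 1
5^13 mod 36 = 5
5^14 mod 36 = 25
5^15 mod 36 = 17
5^16 mod 36 = 13


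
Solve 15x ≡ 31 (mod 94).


GCD(15, 94) = 1, unique solution
a^(-1) mod 94 = 69
x = 69 * 31 mod 94 = 71

x ≡ 71 (mod 94)


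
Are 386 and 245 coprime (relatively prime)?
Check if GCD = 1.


Euclidean algorithm:
386 = 1 * 245 + 141
245 = 1 * 141 + 104
141 = 1 * 104 + 37
104 = 2 * 37 + 30
37 = 1 * 30 + 7
30 = 4 * 7 + 2
7 = 3 * 2 + 1
2 = 2 * 1 + 0
GCD(386, 245) = 1

Yes, coprime (GCD = 1)


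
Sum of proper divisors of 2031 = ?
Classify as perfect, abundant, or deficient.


Proper divisors: 1, 3, 677
Sum = 1 + 3 + 677 = 681
681 < 2031 → deficient

s(2031) = 681 (deficient)


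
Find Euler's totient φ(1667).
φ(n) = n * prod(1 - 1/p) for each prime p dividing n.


1667 = 1667
Prime factors: 1667
φ(1667) = 1667 × (1-1/1667)
= 1667 × 1666/1667 = 1666

φ(1667) = 1666


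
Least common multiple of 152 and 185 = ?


GCD(152, 185) = 1
LCM = 152*185/1 = 28120/1 = 28120

LCM = 28120


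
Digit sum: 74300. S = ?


7 + 4 + 3 + 0 + 0 = 14


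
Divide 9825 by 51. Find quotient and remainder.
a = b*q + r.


9825 = 51 * 192 + 33
Check: 9792 + 33 = 9825

q = 192, r = 33


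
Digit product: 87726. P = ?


8 × 7 × 7 × 2 × 6 = 4704


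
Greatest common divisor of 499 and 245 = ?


499 = 2 * 245 + 9
245 = 27 * 9 + 2
9 = 4 * 2 + 1
2 = 2 * 1 + 0
GCD = 1


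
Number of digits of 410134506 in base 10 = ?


410134506 has 9 digits in base 10
floor(log10(410134506)) + 1 = floor(8.6129) + 1 = 9

9 digits (base 10)


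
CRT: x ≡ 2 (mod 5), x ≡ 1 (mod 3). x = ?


M = 5*3 = 15
M1 = M/5 = 3, M2 = M/3 = 5
M1^(-1) mod 5 = 2, M2^(-1) mod 3 = 2
x = 2*3*2 + 1*5*2 = 22
22 mod 15 = 7
Check: 7 mod 5 = 2 ✓, 7 mod 3 = 1 ✓

x ≡ 7 (mod 15)


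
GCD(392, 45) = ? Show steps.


392 = 8 * 45 + 32
45 = 1 * 32 + 13
32 = 2 * 13 + 6
13 = 2 * 6 + 1
6 = 6 * 1 + 0
GCD = 1


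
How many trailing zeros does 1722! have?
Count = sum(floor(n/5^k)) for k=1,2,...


floor(1722/5) = 344
floor(1722/25) = 68
floor(1722/125) = 13
floor(1722/625) = 2
Total = 427

427 trailing zeros
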